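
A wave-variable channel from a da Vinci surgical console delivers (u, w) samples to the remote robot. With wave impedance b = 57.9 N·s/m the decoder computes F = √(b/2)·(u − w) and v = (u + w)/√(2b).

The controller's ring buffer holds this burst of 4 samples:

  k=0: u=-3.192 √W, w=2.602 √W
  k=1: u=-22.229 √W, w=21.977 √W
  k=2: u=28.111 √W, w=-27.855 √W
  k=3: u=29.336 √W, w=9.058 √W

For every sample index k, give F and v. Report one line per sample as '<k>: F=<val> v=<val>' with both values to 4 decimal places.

k=0: u−w=-5.7940, u+w=-0.5900; √(b/2)=5.3805, √(2b)=10.7610; F=5.3805×(-5.794)=-31.1747, v=-0.5900/10.7610=-0.0548
k=1: u−w=-44.2060, u+w=-0.2520; √(b/2)=5.3805, √(2b)=10.7610; F=5.3805×(-44.206)=-237.8513, v=-0.2520/10.7610=-0.0234
k=2: u−w=55.9660, u+w=0.2560; √(b/2)=5.3805, √(2b)=10.7610; F=5.3805×55.966=301.1262, v=0.2560/10.7610=0.0238
k=3: u−w=20.2780, u+w=38.3940; √(b/2)=5.3805, √(2b)=10.7610; F=5.3805×20.278=109.1062, v=38.3940/10.7610=3.5679

0: F=-31.1747 v=-0.0548
1: F=-237.8513 v=-0.0234
2: F=301.1262 v=0.0238
3: F=109.1062 v=3.5679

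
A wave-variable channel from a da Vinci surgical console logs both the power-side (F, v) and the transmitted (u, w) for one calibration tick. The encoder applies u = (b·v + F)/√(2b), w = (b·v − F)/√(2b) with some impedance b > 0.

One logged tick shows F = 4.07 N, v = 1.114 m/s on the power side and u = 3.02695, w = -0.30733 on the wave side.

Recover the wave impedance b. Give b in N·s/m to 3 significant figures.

u + w = 2.7196;  u + w = √(2b)·v, so √(2b) = 2.7196/1.114 = 2.4413.
b = (√(2b))²/2 = 5.9600/2 = 2.9800.
(Check via u − w = 2F/√(2b): u − w = 3.3343, 2F/√(2b) = 3.3343.)

b = 2.98 N·s/m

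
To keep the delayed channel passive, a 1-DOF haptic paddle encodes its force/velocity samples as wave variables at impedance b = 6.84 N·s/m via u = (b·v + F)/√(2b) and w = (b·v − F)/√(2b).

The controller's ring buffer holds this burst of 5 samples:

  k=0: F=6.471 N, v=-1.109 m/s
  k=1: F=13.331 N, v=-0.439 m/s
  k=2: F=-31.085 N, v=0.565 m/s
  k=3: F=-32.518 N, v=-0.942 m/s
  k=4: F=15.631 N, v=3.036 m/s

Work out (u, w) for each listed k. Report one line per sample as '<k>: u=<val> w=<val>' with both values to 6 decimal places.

k=0: b·v=6.84×(-1.109)=-7.585560; √(2b)=3.698648; u=(-7.585560+6.471)/3.698648=-0.301343, w=(-7.585560−6.471)/3.698648=-3.800459
k=1: b·v=6.84×(-0.439)=-3.002760; √(2b)=3.698648; u=(-3.002760+13.331)/3.698648=2.792436, w=(-3.002760−13.331)/3.698648=-4.416143
k=2: b·v=6.84×0.565=3.864600; √(2b)=3.698648; u=(3.864600+(-31.085))/3.698648=-7.359553, w=(3.864600−(-31.085))/3.698648=9.449290
k=3: b·v=6.84×(-0.942)=-6.443280; √(2b)=3.698648; u=(-6.443280+(-32.518))/3.698648=-10.533924, w=(-6.443280−(-32.518))/3.698648=7.049797
k=4: b·v=6.84×3.036=20.766240; √(2b)=3.698648; u=(20.766240+15.631)/3.698648=9.840687, w=(20.766240−15.631)/3.698648=1.388410

0: u=-0.301343 w=-3.800459
1: u=2.792436 w=-4.416143
2: u=-7.359553 w=9.449290
3: u=-10.533924 w=7.049797
4: u=9.840687 w=1.388410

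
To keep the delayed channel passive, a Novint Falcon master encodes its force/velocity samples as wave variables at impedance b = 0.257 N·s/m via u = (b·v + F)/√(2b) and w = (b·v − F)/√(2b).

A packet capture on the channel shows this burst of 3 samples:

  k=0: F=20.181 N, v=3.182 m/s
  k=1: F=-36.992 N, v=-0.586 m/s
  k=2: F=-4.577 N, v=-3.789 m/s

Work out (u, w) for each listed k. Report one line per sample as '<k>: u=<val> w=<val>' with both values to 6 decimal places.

k=0: b·v=0.257×3.182=0.817774; √(2b)=0.716938; u=(0.817774+20.181)/0.716938=29.289528, w=(0.817774−20.181)/0.716938=-27.008232
k=1: b·v=0.257×(-0.586)=-0.150602; √(2b)=0.716938; u=(-0.150602+(-36.992))/0.716938=-51.807277, w=(-0.150602−(-36.992))/0.716938=51.387151
k=2: b·v=0.257×(-3.789)=-0.973773; √(2b)=0.716938; u=(-0.973773+(-4.577))/0.716938=-7.742334, w=(-0.973773−(-4.577))/0.716938=5.025856

0: u=29.289528 w=-27.008232
1: u=-51.807277 w=51.387151
2: u=-7.742334 w=5.025856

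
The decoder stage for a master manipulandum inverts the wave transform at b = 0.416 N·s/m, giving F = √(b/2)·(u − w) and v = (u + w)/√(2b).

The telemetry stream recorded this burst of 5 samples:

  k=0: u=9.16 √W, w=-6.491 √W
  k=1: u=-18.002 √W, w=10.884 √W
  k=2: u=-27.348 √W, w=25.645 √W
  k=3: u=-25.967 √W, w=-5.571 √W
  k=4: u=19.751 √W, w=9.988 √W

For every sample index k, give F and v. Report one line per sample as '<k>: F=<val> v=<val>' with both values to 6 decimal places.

0: F=7.137954 v=2.926085
1: F=-13.174043 v=-7.803624
2: F=-24.168527 v=-1.867037
3: F=-9.302007 v=-34.575820
4: F=4.452613 v=32.603536

k=0: u−w=15.651000, u+w=2.669000; √(b/2)=0.456070, √(2b)=0.912140; F=0.456070×15.651=7.137954, v=2.669000/0.912140=2.926085
k=1: u−w=-28.886000, u+w=-7.118000; √(b/2)=0.456070, √(2b)=0.912140; F=0.456070×(-28.886)=-13.174043, v=-7.118000/0.912140=-7.803624
k=2: u−w=-52.993000, u+w=-1.703000; √(b/2)=0.456070, √(2b)=0.912140; F=0.456070×(-52.993)=-24.168527, v=-1.703000/0.912140=-1.867037
k=3: u−w=-20.396000, u+w=-31.538000; √(b/2)=0.456070, √(2b)=0.912140; F=0.456070×(-20.396)=-9.302007, v=-31.538000/0.912140=-34.575820
k=4: u−w=9.763000, u+w=29.739000; √(b/2)=0.456070, √(2b)=0.912140; F=0.456070×9.763=4.452613, v=29.739000/0.912140=32.603536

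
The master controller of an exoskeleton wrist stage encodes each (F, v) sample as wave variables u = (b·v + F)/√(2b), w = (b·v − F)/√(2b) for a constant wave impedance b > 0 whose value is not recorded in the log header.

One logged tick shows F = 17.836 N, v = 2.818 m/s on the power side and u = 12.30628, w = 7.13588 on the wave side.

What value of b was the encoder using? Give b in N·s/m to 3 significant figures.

u + w = 19.44216;  u + w = √(2b)·v, so √(2b) = 19.44216/2.818 = 6.89928.
b = (√(2b))²/2 = 47.60001/2 = 23.80001.
(Check via u − w = 2F/√(2b): u − w = 5.17040, 2F/√(2b) = 5.17040.)

b = 23.8 N·s/m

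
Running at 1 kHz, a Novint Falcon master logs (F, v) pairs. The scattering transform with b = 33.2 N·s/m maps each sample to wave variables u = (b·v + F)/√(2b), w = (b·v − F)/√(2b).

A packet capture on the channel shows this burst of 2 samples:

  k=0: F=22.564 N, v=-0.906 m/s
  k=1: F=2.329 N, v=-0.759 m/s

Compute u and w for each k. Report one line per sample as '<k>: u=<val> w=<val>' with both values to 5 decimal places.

k=0: b·v=33.2×(-0.906)=-30.07920; √(2b)=8.14862; u=(-30.07920+22.564)/8.14862=-0.92227, w=(-30.07920−22.564)/8.14862=-6.46038
k=1: b·v=33.2×(-0.759)=-25.19880; √(2b)=8.14862; u=(-25.19880+2.329)/8.14862=-2.80659, w=(-25.19880−2.329)/8.14862=-3.37822

0: u=-0.92227 w=-6.46038
1: u=-2.80659 w=-3.37822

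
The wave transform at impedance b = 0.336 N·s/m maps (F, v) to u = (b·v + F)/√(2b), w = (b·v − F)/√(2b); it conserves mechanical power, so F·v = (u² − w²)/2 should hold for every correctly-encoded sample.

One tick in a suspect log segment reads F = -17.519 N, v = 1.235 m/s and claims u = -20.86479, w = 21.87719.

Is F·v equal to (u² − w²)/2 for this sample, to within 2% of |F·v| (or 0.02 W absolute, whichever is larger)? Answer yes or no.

F·v = (-17.519)×1.235 = -21.63596 W.
(u² − w²)/2 = (435.33946 − 478.61144)/2 = -21.63599 W.
|Δ| = 0.00003;  2% of max(1, |F·v|) = 0.43272.

yes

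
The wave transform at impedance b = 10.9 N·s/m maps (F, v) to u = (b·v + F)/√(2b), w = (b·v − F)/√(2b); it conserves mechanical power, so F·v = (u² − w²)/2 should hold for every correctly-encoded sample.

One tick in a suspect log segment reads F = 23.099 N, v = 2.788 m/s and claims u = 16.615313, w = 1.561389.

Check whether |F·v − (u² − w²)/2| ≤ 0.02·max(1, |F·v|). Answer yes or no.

no

F·v = 23.099×2.788 = 64.400012 W.
(u² − w²)/2 = (276.068626 − 2.437936)/2 = 136.815345 W.
|Δ| = 72.415333;  2% of max(1, |F·v|) = 1.288000.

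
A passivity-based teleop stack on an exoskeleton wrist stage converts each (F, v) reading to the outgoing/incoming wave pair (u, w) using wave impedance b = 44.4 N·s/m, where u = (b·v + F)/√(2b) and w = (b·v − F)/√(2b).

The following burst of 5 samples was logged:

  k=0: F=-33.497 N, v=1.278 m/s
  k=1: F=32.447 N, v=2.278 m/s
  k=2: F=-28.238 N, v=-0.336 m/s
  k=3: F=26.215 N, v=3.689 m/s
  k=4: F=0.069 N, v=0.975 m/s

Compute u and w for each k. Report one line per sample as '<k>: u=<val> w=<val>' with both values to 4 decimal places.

0: u=2.4669 w=9.5762
1: u=14.1765 w=7.2900
2: u=-4.5797 w=1.4135
3: u=20.1633 w=14.5995
4: u=4.6012 w=4.5866

k=0: b·v=44.4×1.278=56.7432; √(2b)=9.4234; u=(56.7432+(-33.497))/9.4234=2.4669, w=(56.7432−(-33.497))/9.4234=9.5762
k=1: b·v=44.4×2.278=101.1432; √(2b)=9.4234; u=(101.1432+32.447)/9.4234=14.1765, w=(101.1432−32.447)/9.4234=7.2900
k=2: b·v=44.4×(-0.336)=-14.9184; √(2b)=9.4234; u=(-14.9184+(-28.238))/9.4234=-4.5797, w=(-14.9184−(-28.238))/9.4234=1.4135
k=3: b·v=44.4×3.689=163.7916; √(2b)=9.4234; u=(163.7916+26.215)/9.4234=20.1633, w=(163.7916−26.215)/9.4234=14.5995
k=4: b·v=44.4×0.975=43.2900; √(2b)=9.4234; u=(43.2900+0.069)/9.4234=4.6012, w=(43.2900−0.069)/9.4234=4.5866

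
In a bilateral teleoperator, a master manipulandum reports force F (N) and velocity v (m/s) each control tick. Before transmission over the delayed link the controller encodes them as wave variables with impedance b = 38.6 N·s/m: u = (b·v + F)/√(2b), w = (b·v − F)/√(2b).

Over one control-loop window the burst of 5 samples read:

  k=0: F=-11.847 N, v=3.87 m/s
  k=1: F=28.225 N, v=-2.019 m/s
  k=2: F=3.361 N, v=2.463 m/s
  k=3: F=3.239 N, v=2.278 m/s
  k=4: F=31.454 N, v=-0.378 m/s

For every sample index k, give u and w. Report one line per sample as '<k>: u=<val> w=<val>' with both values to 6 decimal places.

0: u=15.653252 w=18.349934
1: u=-5.657455 w=-12.082191
2: u=11.202919 w=10.437869
3: u=10.376296 w=9.639016
4: u=1.919249 w=-5.240491

k=0: b·v=38.6×3.87=149.382000; √(2b)=8.786353; u=(149.382000+(-11.847))/8.786353=15.653252, w=(149.382000−(-11.847))/8.786353=18.349934
k=1: b·v=38.6×(-2.019)=-77.933400; √(2b)=8.786353; u=(-77.933400+28.225)/8.786353=-5.657455, w=(-77.933400−28.225)/8.786353=-12.082191
k=2: b·v=38.6×2.463=95.071800; √(2b)=8.786353; u=(95.071800+3.361)/8.786353=11.202919, w=(95.071800−3.361)/8.786353=10.437869
k=3: b·v=38.6×2.278=87.930800; √(2b)=8.786353; u=(87.930800+3.239)/8.786353=10.376296, w=(87.930800−3.239)/8.786353=9.639016
k=4: b·v=38.6×(-0.378)=-14.590800; √(2b)=8.786353; u=(-14.590800+31.454)/8.786353=1.919249, w=(-14.590800−31.454)/8.786353=-5.240491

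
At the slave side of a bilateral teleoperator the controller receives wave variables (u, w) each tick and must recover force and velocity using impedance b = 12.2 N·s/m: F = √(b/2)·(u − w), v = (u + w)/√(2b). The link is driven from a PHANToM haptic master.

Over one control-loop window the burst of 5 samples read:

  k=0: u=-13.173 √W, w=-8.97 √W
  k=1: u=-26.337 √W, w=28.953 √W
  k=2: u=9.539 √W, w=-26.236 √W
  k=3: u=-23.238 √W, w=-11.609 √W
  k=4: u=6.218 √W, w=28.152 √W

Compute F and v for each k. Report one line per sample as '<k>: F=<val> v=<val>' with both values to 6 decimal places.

k=0: u−w=-4.203000, u+w=-22.143000; √(b/2)=2.469818, √(2b)=4.939636; F=2.469818×(-4.203)=-10.380644, v=-22.143000/4.939636=-4.482719
k=1: u−w=-55.290000, u+w=2.616000; √(b/2)=2.469818, √(2b)=4.939636; F=2.469818×(-55.29)=-136.556227, v=2.616000/4.939636=0.529594
k=2: u−w=35.775000, u+w=-16.697000; √(b/2)=2.469818, √(2b)=4.939636; F=2.469818×35.775=88.357732, v=-16.697000/4.939636=-3.380209
k=3: u−w=-11.629000, u+w=-34.847000; √(b/2)=2.469818, √(2b)=4.939636; F=2.469818×(-11.629)=-28.721511, v=-34.847000/4.939636=-7.054569
k=4: u−w=-21.934000, u+w=34.370000; √(b/2)=2.469818, √(2b)=4.939636; F=2.469818×(-21.934)=-54.172984, v=34.370000/4.939636=6.958003

0: F=-10.380644 v=-4.482719
1: F=-136.556227 v=0.529594
2: F=88.357732 v=-3.380209
3: F=-28.721511 v=-7.054569
4: F=-54.172984 v=6.958003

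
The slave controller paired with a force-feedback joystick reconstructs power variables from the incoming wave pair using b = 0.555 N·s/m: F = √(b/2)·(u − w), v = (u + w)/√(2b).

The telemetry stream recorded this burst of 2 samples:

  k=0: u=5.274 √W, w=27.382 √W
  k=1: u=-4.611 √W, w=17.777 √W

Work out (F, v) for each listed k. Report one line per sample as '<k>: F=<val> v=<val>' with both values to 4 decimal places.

0: F=-11.6461 v=30.9957
1: F=-11.7936 v=12.4966

k=0: u−w=-22.1080, u+w=32.6560; √(b/2)=0.5268, √(2b)=1.0536; F=0.5268×(-22.108)=-11.6461, v=32.6560/1.0536=30.9957
k=1: u−w=-22.3880, u+w=13.1660; √(b/2)=0.5268, √(2b)=1.0536; F=0.5268×(-22.388)=-11.7936, v=13.1660/1.0536=12.4966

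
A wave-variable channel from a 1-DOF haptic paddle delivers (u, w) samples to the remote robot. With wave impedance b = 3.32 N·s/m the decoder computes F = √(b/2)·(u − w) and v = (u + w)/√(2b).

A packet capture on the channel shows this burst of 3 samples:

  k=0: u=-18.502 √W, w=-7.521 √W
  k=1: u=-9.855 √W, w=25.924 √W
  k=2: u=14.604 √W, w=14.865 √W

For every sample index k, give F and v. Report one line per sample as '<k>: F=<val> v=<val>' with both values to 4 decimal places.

k=0: u−w=-10.9810, u+w=-26.0230; √(b/2)=1.2884, √(2b)=2.5768; F=1.2884×(-10.981)=-14.1480, v=-26.0230/2.5768=-10.0989
k=1: u−w=-35.7790, u+w=16.0690; √(b/2)=1.2884, √(2b)=2.5768; F=1.2884×(-35.779)=-46.0980, v=16.0690/2.5768=6.2360
k=2: u−w=-0.2610, u+w=29.4690; √(b/2)=1.2884, √(2b)=2.5768; F=1.2884×(-0.261)=-0.3363, v=29.4690/2.5768=11.4362

0: F=-14.1480 v=-10.0989
1: F=-46.0980 v=6.2360
2: F=-0.3363 v=11.4362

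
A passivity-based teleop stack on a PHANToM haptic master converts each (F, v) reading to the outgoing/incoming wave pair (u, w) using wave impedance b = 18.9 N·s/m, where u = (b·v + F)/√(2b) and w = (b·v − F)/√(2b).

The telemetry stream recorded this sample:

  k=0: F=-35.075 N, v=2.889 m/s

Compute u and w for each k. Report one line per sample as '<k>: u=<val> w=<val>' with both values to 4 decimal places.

0: u=3.1761 w=14.5860

k=0: b·v=18.9×2.889=54.6021; √(2b)=6.1482; u=(54.6021+(-35.075))/6.1482=3.1761, w=(54.6021−(-35.075))/6.1482=14.5860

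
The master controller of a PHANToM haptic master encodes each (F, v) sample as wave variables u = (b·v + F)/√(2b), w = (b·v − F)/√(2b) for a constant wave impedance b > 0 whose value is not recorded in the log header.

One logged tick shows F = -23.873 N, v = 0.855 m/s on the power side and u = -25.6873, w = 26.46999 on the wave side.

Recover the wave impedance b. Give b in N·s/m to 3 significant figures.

u + w = 0.78269;  u + w = √(2b)·v, so √(2b) = 0.78269/0.855 = 0.91543.
b = (√(2b))²/2 = 0.83801/2 = 0.41900.
(Check via u − w = 2F/√(2b): u − w = -52.15729, 2F/√(2b) = -52.15709.)

b = 0.419 N·s/m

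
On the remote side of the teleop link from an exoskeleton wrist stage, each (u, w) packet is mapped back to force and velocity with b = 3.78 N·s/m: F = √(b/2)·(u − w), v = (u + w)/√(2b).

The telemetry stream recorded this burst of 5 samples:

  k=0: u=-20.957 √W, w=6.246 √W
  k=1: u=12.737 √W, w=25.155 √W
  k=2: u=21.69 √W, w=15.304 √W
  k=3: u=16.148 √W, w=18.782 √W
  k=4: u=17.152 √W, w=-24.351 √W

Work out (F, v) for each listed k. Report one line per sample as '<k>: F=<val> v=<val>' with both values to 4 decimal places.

0: F=-37.3979 v=-5.3503
1: F=-17.0719 v=13.7812
2: F=8.7793 v=13.4546
3: F=-3.6212 v=12.7039
4: F=57.0572 v=-2.6183

k=0: u−w=-27.2030, u+w=-14.7110; √(b/2)=1.3748, √(2b)=2.7495; F=1.3748×(-27.203)=-37.3979, v=-14.7110/2.7495=-5.3503
k=1: u−w=-12.4180, u+w=37.8920; √(b/2)=1.3748, √(2b)=2.7495; F=1.3748×(-12.418)=-17.0719, v=37.8920/2.7495=13.7812
k=2: u−w=6.3860, u+w=36.9940; √(b/2)=1.3748, √(2b)=2.7495; F=1.3748×6.386=8.7793, v=36.9940/2.7495=13.4546
k=3: u−w=-2.6340, u+w=34.9300; √(b/2)=1.3748, √(2b)=2.7495; F=1.3748×(-2.634)=-3.6212, v=34.9300/2.7495=12.7039
k=4: u−w=41.5030, u+w=-7.1990; √(b/2)=1.3748, √(2b)=2.7495; F=1.3748×41.503=57.0572, v=-7.1990/2.7495=-2.6183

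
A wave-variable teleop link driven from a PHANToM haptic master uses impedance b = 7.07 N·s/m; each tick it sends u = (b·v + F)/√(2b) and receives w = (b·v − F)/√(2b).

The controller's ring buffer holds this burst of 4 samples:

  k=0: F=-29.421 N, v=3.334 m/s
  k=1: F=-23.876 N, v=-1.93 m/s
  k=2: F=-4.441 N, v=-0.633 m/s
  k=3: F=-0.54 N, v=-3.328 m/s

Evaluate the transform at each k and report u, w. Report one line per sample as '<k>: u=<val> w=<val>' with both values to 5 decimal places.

k=0: b·v=7.07×3.334=23.57138; √(2b)=3.76032; u=(23.57138+(-29.421))/3.76032=-1.55562, w=(23.57138−(-29.421))/3.76032=14.09252
k=1: b·v=7.07×(-1.93)=-13.64510; √(2b)=3.76032; u=(-13.64510+(-23.876))/3.76032=-9.97817, w=(-13.64510−(-23.876))/3.76032=2.72075
k=2: b·v=7.07×(-0.633)=-4.47531; √(2b)=3.76032; u=(-4.47531+(-4.441))/3.76032=-2.37116, w=(-4.47531−(-4.441))/3.76032=-0.00912
k=3: b·v=7.07×(-3.328)=-23.52896; √(2b)=3.76032; u=(-23.52896+(-0.54))/3.76032=-6.40078, w=(-23.52896−(-0.54))/3.76032=-6.11357

0: u=-1.55562 w=14.09252
1: u=-9.97817 w=2.72075
2: u=-2.37116 w=-0.00912
3: u=-6.40078 w=-6.11357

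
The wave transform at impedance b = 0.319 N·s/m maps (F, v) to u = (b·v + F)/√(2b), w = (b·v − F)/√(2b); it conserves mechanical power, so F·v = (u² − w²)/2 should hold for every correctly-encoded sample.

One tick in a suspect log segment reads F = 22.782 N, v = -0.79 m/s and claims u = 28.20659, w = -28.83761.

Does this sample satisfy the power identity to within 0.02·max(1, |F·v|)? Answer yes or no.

F·v = 22.782×(-0.79) = -17.99778 W.
(u² − w²)/2 = (795.61172 − 831.60775)/2 = -17.99802 W.
|Δ| = 0.00024;  2% of max(1, |F·v|) = 0.35996.

yes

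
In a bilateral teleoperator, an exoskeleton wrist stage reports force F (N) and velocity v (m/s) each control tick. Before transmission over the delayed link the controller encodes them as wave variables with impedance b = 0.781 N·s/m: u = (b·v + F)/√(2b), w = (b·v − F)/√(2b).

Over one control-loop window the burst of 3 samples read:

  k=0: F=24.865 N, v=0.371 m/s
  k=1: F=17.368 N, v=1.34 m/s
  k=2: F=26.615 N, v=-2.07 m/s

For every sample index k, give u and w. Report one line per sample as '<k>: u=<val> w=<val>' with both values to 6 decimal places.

k=0: b·v=0.781×0.371=0.289751; √(2b)=1.249800; u=(0.289751+24.865)/1.249800=20.127021, w=(0.289751−24.865)/1.249800=-19.663346
k=1: b·v=0.781×1.34=1.046540; √(2b)=1.249800; u=(1.046540+17.368)/1.249800=14.733990, w=(1.046540−17.368)/1.249800=-13.059258
k=2: b·v=0.781×(-2.07)=-1.616670; √(2b)=1.249800; u=(-1.616670+26.615)/1.249800=20.001865, w=(-1.616670−26.615)/1.249800=-22.588951

0: u=20.127021 w=-19.663346
1: u=14.733990 w=-13.059258
2: u=20.001865 w=-22.588951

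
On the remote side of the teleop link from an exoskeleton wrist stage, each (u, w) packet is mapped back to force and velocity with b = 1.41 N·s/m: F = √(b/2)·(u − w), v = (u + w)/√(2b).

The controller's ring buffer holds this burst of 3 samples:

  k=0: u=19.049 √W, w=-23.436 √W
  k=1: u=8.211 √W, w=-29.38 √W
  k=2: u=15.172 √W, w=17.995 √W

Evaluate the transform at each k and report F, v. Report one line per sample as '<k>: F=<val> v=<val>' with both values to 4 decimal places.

0: F=35.6722 v=-2.6124
1: F=31.5630 v=-12.6060
2: F=-2.3703 v=19.7507

k=0: u−w=42.4850, u+w=-4.3870; √(b/2)=0.8396, √(2b)=1.6793; F=0.8396×42.485=35.6722, v=-4.3870/1.6793=-2.6124
k=1: u−w=37.5910, u+w=-21.1690; √(b/2)=0.8396, √(2b)=1.6793; F=0.8396×37.591=31.5630, v=-21.1690/1.6793=-12.6060
k=2: u−w=-2.8230, u+w=33.1670; √(b/2)=0.8396, √(2b)=1.6793; F=0.8396×(-2.823)=-2.3703, v=33.1670/1.6793=19.7507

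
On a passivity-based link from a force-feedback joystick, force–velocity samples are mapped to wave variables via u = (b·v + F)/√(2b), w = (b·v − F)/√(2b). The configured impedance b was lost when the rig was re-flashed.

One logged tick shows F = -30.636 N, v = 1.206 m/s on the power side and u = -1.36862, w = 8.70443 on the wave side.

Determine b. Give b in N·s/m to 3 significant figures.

b = 18.5 N·s/m

u + w = 7.33581;  u + w = √(2b)·v, so √(2b) = 7.33581/1.206 = 6.08276.
b = (√(2b))²/2 = 36.99998/2 = 18.49999.
(Check via u − w = 2F/√(2b): u − w = -10.07305, 2F/√(2b) = -10.07306.)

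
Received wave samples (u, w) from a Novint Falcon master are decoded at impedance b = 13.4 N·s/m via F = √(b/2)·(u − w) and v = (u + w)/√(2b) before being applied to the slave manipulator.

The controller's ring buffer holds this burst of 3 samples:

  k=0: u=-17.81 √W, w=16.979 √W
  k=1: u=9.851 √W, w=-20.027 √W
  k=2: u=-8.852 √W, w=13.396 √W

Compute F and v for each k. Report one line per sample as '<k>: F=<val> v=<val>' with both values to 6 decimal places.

0: F=-90.049094 v=-0.160522
1: F=77.337285 v=-1.965666
2: F=-57.587520 v=0.877750

k=0: u−w=-34.789000, u+w=-0.831000; √(b/2)=2.588436, √(2b)=5.176872; F=2.588436×(-34.789)=-90.049094, v=-0.831000/5.176872=-0.160522
k=1: u−w=29.878000, u+w=-10.176000; √(b/2)=2.588436, √(2b)=5.176872; F=2.588436×29.878=77.337285, v=-10.176000/5.176872=-1.965666
k=2: u−w=-22.248000, u+w=4.544000; √(b/2)=2.588436, √(2b)=5.176872; F=2.588436×(-22.248)=-57.587520, v=4.544000/5.176872=0.877750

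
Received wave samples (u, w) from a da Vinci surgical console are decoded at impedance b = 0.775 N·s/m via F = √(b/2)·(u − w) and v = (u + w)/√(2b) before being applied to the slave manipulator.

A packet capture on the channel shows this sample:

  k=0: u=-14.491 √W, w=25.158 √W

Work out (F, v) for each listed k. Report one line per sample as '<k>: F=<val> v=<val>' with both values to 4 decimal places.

k=0: u−w=-39.6490, u+w=10.6670; √(b/2)=0.6225, √(2b)=1.2450; F=0.6225×(-39.649)=-24.6813, v=10.6670/1.2450=8.5679

0: F=-24.6813 v=8.5679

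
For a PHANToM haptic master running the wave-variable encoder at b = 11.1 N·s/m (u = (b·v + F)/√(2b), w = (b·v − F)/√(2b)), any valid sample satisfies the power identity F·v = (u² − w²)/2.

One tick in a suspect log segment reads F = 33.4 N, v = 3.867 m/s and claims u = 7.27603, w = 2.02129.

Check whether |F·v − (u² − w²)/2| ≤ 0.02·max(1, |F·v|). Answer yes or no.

no

F·v = 33.4×3.867 = 129.1578 W.
(u² − w²)/2 = (52.9406 − 4.0856)/2 = 24.4275 W.
|Δ| = 104.7303;  2% of max(1, |F·v|) = 2.5832.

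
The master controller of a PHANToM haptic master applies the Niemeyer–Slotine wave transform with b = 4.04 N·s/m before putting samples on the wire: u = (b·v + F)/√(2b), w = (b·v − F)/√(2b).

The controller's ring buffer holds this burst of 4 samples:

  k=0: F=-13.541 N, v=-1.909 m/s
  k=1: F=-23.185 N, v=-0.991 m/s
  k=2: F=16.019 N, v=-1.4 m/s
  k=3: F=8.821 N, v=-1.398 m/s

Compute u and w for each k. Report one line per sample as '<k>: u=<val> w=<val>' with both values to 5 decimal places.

0: u=-7.47691 w=2.05051
1: u=-9.56493 w=6.74798
2: u=3.64569 w=-7.62524
3: u=1.11629 w=-5.09015

k=0: b·v=4.04×(-1.909)=-7.71236; √(2b)=2.84253; u=(-7.71236+(-13.541))/2.84253=-7.47691, w=(-7.71236−(-13.541))/2.84253=2.05051
k=1: b·v=4.04×(-0.991)=-4.00364; √(2b)=2.84253; u=(-4.00364+(-23.185))/2.84253=-9.56493, w=(-4.00364−(-23.185))/2.84253=6.74798
k=2: b·v=4.04×(-1.4)=-5.65600; √(2b)=2.84253; u=(-5.65600+16.019)/2.84253=3.64569, w=(-5.65600−16.019)/2.84253=-7.62524
k=3: b·v=4.04×(-1.398)=-5.64792; √(2b)=2.84253; u=(-5.64792+8.821)/2.84253=1.11629, w=(-5.64792−8.821)/2.84253=-5.09015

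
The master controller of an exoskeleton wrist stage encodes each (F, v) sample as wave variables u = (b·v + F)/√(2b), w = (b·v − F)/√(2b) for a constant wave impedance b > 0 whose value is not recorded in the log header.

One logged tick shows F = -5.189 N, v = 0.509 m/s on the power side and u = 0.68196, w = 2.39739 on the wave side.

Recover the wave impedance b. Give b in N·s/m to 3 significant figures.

b = 18.3 N·s/m

u + w = 3.07935;  u + w = √(2b)·v, so √(2b) = 3.07935/0.509 = 6.04980.
b = (√(2b))²/2 = 36.60012/2 = 18.30006.
(Check via u − w = 2F/√(2b): u − w = -1.71543, 2F/√(2b) = -1.71543.)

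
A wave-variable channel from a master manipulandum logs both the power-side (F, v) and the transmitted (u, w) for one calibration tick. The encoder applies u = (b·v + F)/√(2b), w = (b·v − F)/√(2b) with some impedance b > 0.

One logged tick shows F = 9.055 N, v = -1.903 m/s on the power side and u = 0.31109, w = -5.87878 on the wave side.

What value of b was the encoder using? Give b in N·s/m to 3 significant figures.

b = 4.28 N·s/m

u + w = -5.5677;  u + w = √(2b)·v, so √(2b) = -5.5677/(-1.903) = 2.9257.
b = (√(2b))²/2 = 8.5600/2 = 4.2800.
(Check via u − w = 2F/√(2b): u − w = 6.1899, 2F/√(2b) = 6.1899.)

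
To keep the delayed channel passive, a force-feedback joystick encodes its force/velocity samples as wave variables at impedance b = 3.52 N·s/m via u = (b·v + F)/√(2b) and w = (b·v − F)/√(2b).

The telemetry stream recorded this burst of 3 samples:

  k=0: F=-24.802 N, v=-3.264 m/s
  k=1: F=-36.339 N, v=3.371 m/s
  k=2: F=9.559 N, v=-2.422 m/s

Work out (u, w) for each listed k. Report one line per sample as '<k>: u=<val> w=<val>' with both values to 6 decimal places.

0: u=-13.677791 w=5.017420
1: u=-9.223639 w=18.167913
2: u=0.389538 w=-6.815830

k=0: b·v=3.52×(-3.264)=-11.489280; √(2b)=2.653300; u=(-11.489280+(-24.802))/2.653300=-13.677791, w=(-11.489280−(-24.802))/2.653300=5.017420
k=1: b·v=3.52×3.371=11.865920; √(2b)=2.653300; u=(11.865920+(-36.339))/2.653300=-9.223639, w=(11.865920−(-36.339))/2.653300=18.167913
k=2: b·v=3.52×(-2.422)=-8.525440; √(2b)=2.653300; u=(-8.525440+9.559)/2.653300=0.389538, w=(-8.525440−9.559)/2.653300=-6.815830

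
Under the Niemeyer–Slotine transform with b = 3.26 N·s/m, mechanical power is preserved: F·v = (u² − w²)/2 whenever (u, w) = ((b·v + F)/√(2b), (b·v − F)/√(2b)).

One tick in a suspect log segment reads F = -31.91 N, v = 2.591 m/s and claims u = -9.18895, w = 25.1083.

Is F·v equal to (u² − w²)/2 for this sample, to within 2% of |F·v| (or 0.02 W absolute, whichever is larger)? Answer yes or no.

no

F·v = (-31.91)×2.591 = -82.67881 W.
(u² − w²)/2 = (84.43680 − 630.42673)/2 = -272.99496 W.
|Δ| = 190.31615;  2% of max(1, |F·v|) = 1.65358.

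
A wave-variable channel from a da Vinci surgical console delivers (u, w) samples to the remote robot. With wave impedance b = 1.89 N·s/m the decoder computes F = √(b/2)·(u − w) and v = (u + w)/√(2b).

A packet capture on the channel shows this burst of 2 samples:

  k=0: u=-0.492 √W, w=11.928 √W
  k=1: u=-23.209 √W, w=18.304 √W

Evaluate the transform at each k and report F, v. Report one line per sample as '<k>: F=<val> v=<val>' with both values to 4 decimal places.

0: F=-12.0736 v=5.8820
1: F=-40.3552 v=-2.5229

k=0: u−w=-12.4200, u+w=11.4360; √(b/2)=0.9721, √(2b)=1.9442; F=0.9721×(-12.42)=-12.0736, v=11.4360/1.9442=5.8820
k=1: u−w=-41.5130, u+w=-4.9050; √(b/2)=0.9721, √(2b)=1.9442; F=0.9721×(-41.513)=-40.3552, v=-4.9050/1.9442=-2.5229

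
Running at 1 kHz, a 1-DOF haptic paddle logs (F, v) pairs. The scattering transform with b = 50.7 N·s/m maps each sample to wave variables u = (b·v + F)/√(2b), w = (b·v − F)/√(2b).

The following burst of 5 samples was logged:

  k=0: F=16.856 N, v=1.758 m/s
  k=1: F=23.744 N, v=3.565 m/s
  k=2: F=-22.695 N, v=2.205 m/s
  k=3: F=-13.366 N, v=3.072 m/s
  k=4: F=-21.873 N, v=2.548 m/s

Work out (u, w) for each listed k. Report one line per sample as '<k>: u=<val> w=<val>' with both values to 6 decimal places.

0: u=10.525239 w=7.177393
1: u=20.307293 w=15.591390
2: u=8.848128 w=13.355685
3: u=14.139805 w=16.794487
4: u=10.656722 w=15.001018

k=0: b·v=50.7×1.758=89.130600; √(2b)=10.069757; u=(89.130600+16.856)/10.069757=10.525239, w=(89.130600−16.856)/10.069757=7.177393
k=1: b·v=50.7×3.565=180.745500; √(2b)=10.069757; u=(180.745500+23.744)/10.069757=20.307293, w=(180.745500−23.744)/10.069757=15.591390
k=2: b·v=50.7×2.205=111.793500; √(2b)=10.069757; u=(111.793500+(-22.695))/10.069757=8.848128, w=(111.793500−(-22.695))/10.069757=13.355685
k=3: b·v=50.7×3.072=155.750400; √(2b)=10.069757; u=(155.750400+(-13.366))/10.069757=14.139805, w=(155.750400−(-13.366))/10.069757=16.794487
k=4: b·v=50.7×2.548=129.183600; √(2b)=10.069757; u=(129.183600+(-21.873))/10.069757=10.656722, w=(129.183600−(-21.873))/10.069757=15.001018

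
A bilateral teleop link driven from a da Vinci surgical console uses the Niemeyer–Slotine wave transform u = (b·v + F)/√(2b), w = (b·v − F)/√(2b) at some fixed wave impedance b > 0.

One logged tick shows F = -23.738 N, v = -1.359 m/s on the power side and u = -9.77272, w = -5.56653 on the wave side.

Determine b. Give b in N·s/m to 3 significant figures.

u + w = -15.3392;  u + w = √(2b)·v, so √(2b) = -15.3392/(-1.359) = 11.2872.
b = (√(2b))²/2 = 127.4000/2 = 63.7000.
(Check via u − w = 2F/√(2b): u − w = -4.2062, 2F/√(2b) = -4.2062.)

b = 63.7 N·s/m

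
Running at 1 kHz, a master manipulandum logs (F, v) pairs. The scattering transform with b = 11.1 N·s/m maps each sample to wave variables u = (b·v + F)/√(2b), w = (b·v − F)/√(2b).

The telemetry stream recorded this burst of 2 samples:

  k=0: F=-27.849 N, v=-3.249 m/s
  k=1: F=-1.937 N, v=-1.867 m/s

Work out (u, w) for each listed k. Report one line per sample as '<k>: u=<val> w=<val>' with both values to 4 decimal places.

0: u=-13.5648 w=-1.7435
1: u=-4.8095 w=-3.9873

k=0: b·v=11.1×(-3.249)=-36.0639; √(2b)=4.7117; u=(-36.0639+(-27.849))/4.7117=-13.5648, w=(-36.0639−(-27.849))/4.7117=-1.7435
k=1: b·v=11.1×(-1.867)=-20.7237; √(2b)=4.7117; u=(-20.7237+(-1.937))/4.7117=-4.8095, w=(-20.7237−(-1.937))/4.7117=-3.9873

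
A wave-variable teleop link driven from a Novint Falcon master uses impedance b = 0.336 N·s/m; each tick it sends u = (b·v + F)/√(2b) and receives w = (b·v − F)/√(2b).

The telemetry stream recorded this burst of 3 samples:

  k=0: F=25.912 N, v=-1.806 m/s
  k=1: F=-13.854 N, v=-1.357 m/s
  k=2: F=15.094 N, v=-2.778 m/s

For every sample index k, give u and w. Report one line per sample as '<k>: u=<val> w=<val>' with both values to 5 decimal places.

k=0: b·v=0.336×(-1.806)=-0.60682; √(2b)=0.81976; u=(-0.60682+25.912)/0.81976=30.86916, w=(-0.60682−25.912)/0.81976=-32.34964
k=1: b·v=0.336×(-1.357)=-0.45595; √(2b)=0.81976; u=(-0.45595+(-13.854))/0.81976=-17.45635, w=(-0.45595−(-13.854))/0.81976=16.34395
k=2: b·v=0.336×(-2.778)=-0.93341; √(2b)=0.81976; u=(-0.93341+15.094)/0.81976=17.27415, w=(-0.93341−15.094)/0.81976=-19.55144

0: u=30.86916 w=-32.34964
1: u=-17.45635 w=16.34395
2: u=17.27415 w=-19.55144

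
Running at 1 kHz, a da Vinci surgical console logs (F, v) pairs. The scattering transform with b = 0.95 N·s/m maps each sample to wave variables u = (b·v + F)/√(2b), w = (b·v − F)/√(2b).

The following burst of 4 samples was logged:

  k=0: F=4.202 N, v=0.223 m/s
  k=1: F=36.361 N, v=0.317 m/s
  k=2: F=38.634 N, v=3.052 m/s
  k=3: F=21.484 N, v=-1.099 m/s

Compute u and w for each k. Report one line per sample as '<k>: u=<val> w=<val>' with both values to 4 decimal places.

0: u=3.2021 w=-2.8948
1: u=26.5975 w=-26.1606
2: u=30.1315 w=-25.9246
3: u=14.8287 w=-16.3436

k=0: b·v=0.95×0.223=0.2118; √(2b)=1.3784; u=(0.2118+4.202)/1.3784=3.2021, w=(0.2118−4.202)/1.3784=-2.8948
k=1: b·v=0.95×0.317=0.3011; √(2b)=1.3784; u=(0.3011+36.361)/1.3784=26.5975, w=(0.3011−36.361)/1.3784=-26.1606
k=2: b·v=0.95×3.052=2.8994; √(2b)=1.3784; u=(2.8994+38.634)/1.3784=30.1315, w=(2.8994−38.634)/1.3784=-25.9246
k=3: b·v=0.95×(-1.099)=-1.0440; √(2b)=1.3784; u=(-1.0440+21.484)/1.3784=14.8287, w=(-1.0440−21.484)/1.3784=-16.3436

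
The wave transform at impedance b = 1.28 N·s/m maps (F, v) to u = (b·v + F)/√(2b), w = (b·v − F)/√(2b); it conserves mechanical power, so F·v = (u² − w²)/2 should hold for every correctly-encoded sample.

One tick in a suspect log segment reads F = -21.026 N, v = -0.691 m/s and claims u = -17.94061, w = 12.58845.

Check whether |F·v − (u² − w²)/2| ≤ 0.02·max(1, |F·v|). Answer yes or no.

no

F·v = (-21.026)×(-0.691) = 14.5290 W.
(u² − w²)/2 = (321.8655 − 158.4691)/2 = 81.6982 W.
|Δ| = 67.1692;  2% of max(1, |F·v|) = 0.2906.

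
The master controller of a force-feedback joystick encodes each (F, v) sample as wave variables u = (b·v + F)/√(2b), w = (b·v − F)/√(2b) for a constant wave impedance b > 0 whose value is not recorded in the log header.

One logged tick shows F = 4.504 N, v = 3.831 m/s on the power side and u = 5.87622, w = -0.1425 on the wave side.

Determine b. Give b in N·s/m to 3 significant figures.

b = 1.12 N·s/m

u + w = 5.73372;  u + w = √(2b)·v, so √(2b) = 5.73372/3.831 = 1.49666.
b = (√(2b))²/2 = 2.24000/2 = 1.12000.
(Check via u − w = 2F/√(2b): u − w = 6.01872, 2F/√(2b) = 6.01872.)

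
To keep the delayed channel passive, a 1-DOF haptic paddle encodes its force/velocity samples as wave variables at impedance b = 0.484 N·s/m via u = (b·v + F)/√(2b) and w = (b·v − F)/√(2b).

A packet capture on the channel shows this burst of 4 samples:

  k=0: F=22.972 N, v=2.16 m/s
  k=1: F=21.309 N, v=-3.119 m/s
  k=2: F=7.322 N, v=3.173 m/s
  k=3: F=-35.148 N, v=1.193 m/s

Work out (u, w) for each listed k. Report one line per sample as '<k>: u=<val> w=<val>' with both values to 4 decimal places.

0: u=24.4112 w=-22.2860
1: u=20.1240 w=-23.1927
2: u=9.0030 w=-5.8811
3: u=-35.1374 w=36.3111

k=0: b·v=0.484×2.16=1.0454; √(2b)=0.9839; u=(1.0454+22.972)/0.9839=24.4112, w=(1.0454−22.972)/0.9839=-22.2860
k=1: b·v=0.484×(-3.119)=-1.5096; √(2b)=0.9839; u=(-1.5096+21.309)/0.9839=20.1240, w=(-1.5096−21.309)/0.9839=-23.1927
k=2: b·v=0.484×3.173=1.5357; √(2b)=0.9839; u=(1.5357+7.322)/0.9839=9.0030, w=(1.5357−7.322)/0.9839=-5.8811
k=3: b·v=0.484×1.193=0.5774; √(2b)=0.9839; u=(0.5774+(-35.148))/0.9839=-35.1374, w=(0.5774−(-35.148))/0.9839=36.3111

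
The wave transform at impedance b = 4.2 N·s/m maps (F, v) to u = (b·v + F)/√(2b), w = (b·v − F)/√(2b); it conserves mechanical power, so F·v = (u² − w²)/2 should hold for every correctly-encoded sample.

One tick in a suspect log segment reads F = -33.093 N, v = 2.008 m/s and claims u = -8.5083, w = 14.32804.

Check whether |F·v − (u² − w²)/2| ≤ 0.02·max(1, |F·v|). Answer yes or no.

yes

F·v = (-33.093)×2.008 = -66.45074 W.
(u² − w²)/2 = (72.39117 − 205.29273)/2 = -66.45078 W.
|Δ| = 0.00004;  2% of max(1, |F·v|) = 1.32901.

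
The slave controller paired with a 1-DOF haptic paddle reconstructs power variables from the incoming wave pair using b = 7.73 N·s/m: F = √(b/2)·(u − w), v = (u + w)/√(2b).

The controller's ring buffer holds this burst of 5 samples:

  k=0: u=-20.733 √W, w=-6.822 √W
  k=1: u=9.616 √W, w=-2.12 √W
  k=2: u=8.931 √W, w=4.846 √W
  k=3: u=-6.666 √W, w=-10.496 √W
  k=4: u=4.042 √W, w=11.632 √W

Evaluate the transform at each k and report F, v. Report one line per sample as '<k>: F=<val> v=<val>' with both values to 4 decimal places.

k=0: u−w=-13.9110, u+w=-27.5550; √(b/2)=1.9660, √(2b)=3.9319; F=1.9660×(-13.911)=-27.3485, v=-27.5550/3.9319=-7.0080
k=1: u−w=11.7360, u+w=7.4960; √(b/2)=1.9660, √(2b)=3.9319; F=1.9660×11.736=23.0725, v=7.4960/3.9319=1.9064
k=2: u−w=4.0850, u+w=13.7770; √(b/2)=1.9660, √(2b)=3.9319; F=1.9660×4.085=8.0309, v=13.7770/3.9319=3.5039
k=3: u−w=3.8300, u+w=-17.1620; √(b/2)=1.9660, √(2b)=3.9319; F=1.9660×3.83=7.5296, v=-17.1620/3.9319=-4.3648
k=4: u−w=-7.5900, u+w=15.6740; √(b/2)=1.9660, √(2b)=3.9319; F=1.9660×(-7.59)=-14.9216, v=15.6740/3.9319=3.9863

0: F=-27.3485 v=-7.0080
1: F=23.0725 v=1.9064
2: F=8.0309 v=3.5039
3: F=7.5296 v=-4.3648
4: F=-14.9216 v=3.9863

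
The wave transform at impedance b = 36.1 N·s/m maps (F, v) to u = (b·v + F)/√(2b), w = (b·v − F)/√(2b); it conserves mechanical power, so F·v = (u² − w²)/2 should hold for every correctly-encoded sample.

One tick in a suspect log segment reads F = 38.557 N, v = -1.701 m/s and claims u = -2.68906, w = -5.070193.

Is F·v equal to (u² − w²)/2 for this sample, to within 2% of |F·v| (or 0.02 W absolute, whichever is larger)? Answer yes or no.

F·v = 38.557×(-1.701) = -65.585457 W.
(u² − w²)/2 = (7.231044 − 25.706857)/2 = -9.237907 W.
|Δ| = 56.347550;  2% of max(1, |F·v|) = 1.311709.

no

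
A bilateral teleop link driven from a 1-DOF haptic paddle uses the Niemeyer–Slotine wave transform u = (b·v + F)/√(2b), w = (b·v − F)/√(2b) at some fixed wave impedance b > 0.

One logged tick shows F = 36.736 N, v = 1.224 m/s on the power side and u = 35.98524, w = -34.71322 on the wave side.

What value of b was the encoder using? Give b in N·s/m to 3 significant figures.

u + w = 1.2720;  u + w = √(2b)·v, so √(2b) = 1.2720/1.224 = 1.0392.
b = (√(2b))²/2 = 1.0800/2 = 0.5400.
(Check via u − w = 2F/√(2b): u − w = 70.6985, 2F/√(2b) = 70.6984.)

b = 0.54 N·s/m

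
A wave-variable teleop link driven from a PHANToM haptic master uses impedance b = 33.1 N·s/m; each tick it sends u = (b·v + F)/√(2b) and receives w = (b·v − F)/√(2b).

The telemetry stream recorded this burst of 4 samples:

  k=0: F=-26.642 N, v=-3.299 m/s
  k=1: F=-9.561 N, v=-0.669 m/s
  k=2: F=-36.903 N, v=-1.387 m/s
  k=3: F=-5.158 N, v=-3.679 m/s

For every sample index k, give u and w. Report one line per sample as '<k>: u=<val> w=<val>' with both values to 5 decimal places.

k=0: b·v=33.1×(-3.299)=-109.19690; √(2b)=8.13634; u=(-109.19690+(-26.642))/8.13634=-16.69534, w=(-109.19690−(-26.642))/8.13634=-10.14644
k=1: b·v=33.1×(-0.669)=-22.14390; √(2b)=8.13634; u=(-22.14390+(-9.561))/8.13634=-3.89670, w=(-22.14390−(-9.561))/8.13634=-1.54651
k=2: b·v=33.1×(-1.387)=-45.90970; √(2b)=8.13634; u=(-45.90970+(-36.903))/8.13634=-10.17813, w=(-45.90970−(-36.903))/8.13634=-1.10697
k=3: b·v=33.1×(-3.679)=-121.77490; √(2b)=8.13634; u=(-121.77490+(-5.158))/8.13634=-15.60074, w=(-121.77490−(-5.158))/8.13634=-14.33285

0: u=-16.69534 w=-10.14644
1: u=-3.89670 w=-1.54651
2: u=-10.17813 w=-1.10697
3: u=-15.60074 w=-14.33285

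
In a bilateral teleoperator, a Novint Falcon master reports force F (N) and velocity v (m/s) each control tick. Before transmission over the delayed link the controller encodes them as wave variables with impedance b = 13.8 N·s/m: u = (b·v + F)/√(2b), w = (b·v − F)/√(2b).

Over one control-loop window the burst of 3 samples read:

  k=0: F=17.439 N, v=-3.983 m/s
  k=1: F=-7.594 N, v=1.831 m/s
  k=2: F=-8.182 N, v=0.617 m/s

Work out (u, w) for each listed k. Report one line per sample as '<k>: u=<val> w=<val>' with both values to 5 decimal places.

0: u=-7.14303 w=-13.78194
1: u=3.36415 w=6.25514
2: u=0.06331 w=3.17814

k=0: b·v=13.8×(-3.983)=-54.96540; √(2b)=5.25357; u=(-54.96540+17.439)/5.25357=-7.14303, w=(-54.96540−17.439)/5.25357=-13.78194
k=1: b·v=13.8×1.831=25.26780; √(2b)=5.25357; u=(25.26780+(-7.594))/5.25357=3.36415, w=(25.26780−(-7.594))/5.25357=6.25514
k=2: b·v=13.8×0.617=8.51460; √(2b)=5.25357; u=(8.51460+(-8.182))/5.25357=0.06331, w=(8.51460−(-8.182))/5.25357=3.17814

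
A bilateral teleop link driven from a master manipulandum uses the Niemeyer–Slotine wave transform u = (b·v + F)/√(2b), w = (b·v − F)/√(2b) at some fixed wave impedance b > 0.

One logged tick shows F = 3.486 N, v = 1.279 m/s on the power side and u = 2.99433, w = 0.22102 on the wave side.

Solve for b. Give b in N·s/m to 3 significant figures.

b = 3.16 N·s/m

u + w = 3.21535;  u + w = √(2b)·v, so √(2b) = 3.21535/1.279 = 2.51396.
b = (√(2b))²/2 = 6.31998/2 = 3.15999.
(Check via u − w = 2F/√(2b): u − w = 2.77331, 2F/√(2b) = 2.77332.)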